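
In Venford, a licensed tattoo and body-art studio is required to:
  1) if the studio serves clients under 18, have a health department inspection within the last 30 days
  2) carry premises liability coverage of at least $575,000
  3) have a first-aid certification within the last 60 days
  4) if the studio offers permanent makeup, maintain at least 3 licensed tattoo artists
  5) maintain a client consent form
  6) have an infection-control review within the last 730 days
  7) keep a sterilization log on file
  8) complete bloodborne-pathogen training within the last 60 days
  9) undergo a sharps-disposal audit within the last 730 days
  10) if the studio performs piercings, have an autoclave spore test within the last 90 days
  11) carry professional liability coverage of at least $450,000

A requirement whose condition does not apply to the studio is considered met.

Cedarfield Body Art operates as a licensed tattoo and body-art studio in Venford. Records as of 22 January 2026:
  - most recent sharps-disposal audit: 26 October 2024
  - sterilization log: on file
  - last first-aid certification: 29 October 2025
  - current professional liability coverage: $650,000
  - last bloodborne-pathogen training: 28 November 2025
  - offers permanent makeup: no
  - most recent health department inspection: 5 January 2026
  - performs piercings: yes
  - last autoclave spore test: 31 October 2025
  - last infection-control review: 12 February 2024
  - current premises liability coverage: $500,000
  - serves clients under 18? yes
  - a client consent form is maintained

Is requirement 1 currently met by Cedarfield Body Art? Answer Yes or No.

1. condition 'serves clients under 18' holds; health department inspection 17 days ago vs limit 30 → met

Yes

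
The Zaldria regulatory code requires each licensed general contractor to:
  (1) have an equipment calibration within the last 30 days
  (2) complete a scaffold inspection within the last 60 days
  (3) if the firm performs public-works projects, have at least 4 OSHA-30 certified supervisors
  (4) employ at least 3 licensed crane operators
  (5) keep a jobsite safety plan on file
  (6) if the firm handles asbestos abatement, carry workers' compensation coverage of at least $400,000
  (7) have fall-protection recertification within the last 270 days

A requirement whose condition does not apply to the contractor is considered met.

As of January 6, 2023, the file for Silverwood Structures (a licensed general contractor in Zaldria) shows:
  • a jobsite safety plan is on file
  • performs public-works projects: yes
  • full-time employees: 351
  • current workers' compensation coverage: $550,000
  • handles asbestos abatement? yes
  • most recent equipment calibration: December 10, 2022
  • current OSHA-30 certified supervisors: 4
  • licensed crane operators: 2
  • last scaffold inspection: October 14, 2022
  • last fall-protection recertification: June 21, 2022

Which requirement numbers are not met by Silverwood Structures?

1. equipment calibration 27 days ago vs limit 30 → met
2. scaffold inspection 84 days ago vs limit 60 → not met
3. condition 'performs public-works projects' holds; OSHA-30 certified supervisors 4 ≥ 4 → met
4. licensed crane operators 2 < 3 → not met
5. jobsite safety plan present → met
6. condition 'handles asbestos abatement' holds; workers' compensation coverage $550,000 ≥ $400,000 → met
7. fall-protection recertification 199 days ago vs limit 270 → met
Not met: 2, 4

2, 4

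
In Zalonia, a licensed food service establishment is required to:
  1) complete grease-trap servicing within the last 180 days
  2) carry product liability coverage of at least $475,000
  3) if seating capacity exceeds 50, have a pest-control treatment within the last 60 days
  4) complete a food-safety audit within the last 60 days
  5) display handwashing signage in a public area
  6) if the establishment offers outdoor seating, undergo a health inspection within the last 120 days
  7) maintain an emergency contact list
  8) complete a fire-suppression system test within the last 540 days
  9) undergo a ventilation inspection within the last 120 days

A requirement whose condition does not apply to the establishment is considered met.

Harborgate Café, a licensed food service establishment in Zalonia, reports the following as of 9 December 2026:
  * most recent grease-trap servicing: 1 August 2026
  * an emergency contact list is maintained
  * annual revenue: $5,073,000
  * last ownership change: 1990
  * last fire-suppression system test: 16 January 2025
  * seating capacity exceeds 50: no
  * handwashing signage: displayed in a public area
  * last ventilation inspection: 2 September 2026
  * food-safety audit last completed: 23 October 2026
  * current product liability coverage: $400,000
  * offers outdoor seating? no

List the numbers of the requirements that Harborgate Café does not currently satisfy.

1. grease-trap servicing 130 days ago vs limit 180 → met
2. product liability coverage $400,000 < $475,000 → not met
3. condition 'seating capacity exceeds 50' does not hold → requirement n/a → met
4. food-safety audit 47 days ago vs limit 60 → met
5. handwashing signage present → met
6. condition 'offers outdoor seating' does not hold → requirement n/a → met
7. emergency contact list present → met
8. fire-suppression system test 692 days ago vs limit 540 → not met
9. ventilation inspection 98 days ago vs limit 120 → met
Not met: 2, 8

2, 8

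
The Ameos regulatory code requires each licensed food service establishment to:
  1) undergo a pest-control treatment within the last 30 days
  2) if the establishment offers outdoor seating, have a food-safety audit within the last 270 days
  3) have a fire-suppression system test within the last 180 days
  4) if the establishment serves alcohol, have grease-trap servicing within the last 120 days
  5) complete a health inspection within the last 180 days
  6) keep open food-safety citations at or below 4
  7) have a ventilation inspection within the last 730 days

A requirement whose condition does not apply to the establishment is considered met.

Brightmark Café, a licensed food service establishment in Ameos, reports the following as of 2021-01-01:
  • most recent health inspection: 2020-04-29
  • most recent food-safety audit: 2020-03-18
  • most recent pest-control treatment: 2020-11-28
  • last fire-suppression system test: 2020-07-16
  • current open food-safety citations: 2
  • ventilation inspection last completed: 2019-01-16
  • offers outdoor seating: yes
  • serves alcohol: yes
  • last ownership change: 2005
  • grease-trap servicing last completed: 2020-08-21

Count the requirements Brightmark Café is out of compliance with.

4

1. pest-control treatment 34 days ago vs limit 30 → not met
2. condition 'offers outdoor seating' holds; food-safety audit 289 days ago vs limit 270 → not met
3. fire-suppression system test 169 days ago vs limit 180 → met
4. condition 'serves alcohol' holds; grease-trap servicing 133 days ago vs limit 120 → not met
5. health inspection 247 days ago vs limit 180 → not met
6. open food-safety citations 2 ≤ 4 → met
7. ventilation inspection 716 days ago vs limit 730 → met
Not met: 4 of 7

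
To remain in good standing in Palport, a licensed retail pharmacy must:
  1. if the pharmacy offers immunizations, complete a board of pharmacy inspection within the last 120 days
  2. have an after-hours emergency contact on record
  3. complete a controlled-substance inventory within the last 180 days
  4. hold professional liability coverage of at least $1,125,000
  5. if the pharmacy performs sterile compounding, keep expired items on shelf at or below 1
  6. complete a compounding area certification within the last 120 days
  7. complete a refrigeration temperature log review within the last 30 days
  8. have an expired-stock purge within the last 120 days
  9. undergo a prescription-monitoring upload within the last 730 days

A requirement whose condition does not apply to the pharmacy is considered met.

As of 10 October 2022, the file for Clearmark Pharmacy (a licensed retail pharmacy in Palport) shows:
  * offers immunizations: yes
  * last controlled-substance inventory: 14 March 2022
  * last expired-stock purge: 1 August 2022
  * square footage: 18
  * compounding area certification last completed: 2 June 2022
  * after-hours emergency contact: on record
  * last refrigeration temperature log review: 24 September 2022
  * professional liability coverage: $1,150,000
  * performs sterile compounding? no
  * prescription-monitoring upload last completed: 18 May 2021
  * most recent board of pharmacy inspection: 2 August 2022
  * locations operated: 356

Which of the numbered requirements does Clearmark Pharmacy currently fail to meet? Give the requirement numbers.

1. condition 'offers immunizations' holds; board of pharmacy inspection 69 days ago vs limit 120 → met
2. after-hours emergency contact present → met
3. controlled-substance inventory 210 days ago vs limit 180 → not met
4. professional liability coverage $1,150,000 ≥ $1,125,000 → met
5. condition 'performs sterile compounding' does not hold → requirement n/a → met
6. compounding area certification 130 days ago vs limit 120 → not met
7. refrigeration temperature log review 16 days ago vs limit 30 → met
8. expired-stock purge 70 days ago vs limit 120 → met
9. prescription-monitoring upload 510 days ago vs limit 730 → met
Not met: 3, 6

3, 6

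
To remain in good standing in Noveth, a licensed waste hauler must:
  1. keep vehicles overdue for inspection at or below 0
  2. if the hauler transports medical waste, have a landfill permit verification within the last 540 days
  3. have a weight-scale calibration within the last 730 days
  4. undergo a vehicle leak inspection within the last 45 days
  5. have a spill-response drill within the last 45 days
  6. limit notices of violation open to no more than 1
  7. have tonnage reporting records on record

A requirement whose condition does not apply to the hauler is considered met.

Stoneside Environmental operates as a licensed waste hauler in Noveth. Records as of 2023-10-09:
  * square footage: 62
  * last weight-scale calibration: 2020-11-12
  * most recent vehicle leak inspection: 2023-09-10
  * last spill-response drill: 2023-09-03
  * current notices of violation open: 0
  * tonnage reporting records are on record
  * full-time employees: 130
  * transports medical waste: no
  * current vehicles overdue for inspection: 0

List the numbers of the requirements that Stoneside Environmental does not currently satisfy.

1. vehicles overdue for inspection 0 ≤ 0 → met
2. condition 'transports medical waste' does not hold → requirement n/a → met
3. weight-scale calibration 1061 days ago vs limit 730 → not met
4. vehicle leak inspection 29 days ago vs limit 45 → met
5. spill-response drill 36 days ago vs limit 45 → met
6. notices of violation open 0 ≤ 1 → met
7. tonnage reporting records present → met
Not met: 3

3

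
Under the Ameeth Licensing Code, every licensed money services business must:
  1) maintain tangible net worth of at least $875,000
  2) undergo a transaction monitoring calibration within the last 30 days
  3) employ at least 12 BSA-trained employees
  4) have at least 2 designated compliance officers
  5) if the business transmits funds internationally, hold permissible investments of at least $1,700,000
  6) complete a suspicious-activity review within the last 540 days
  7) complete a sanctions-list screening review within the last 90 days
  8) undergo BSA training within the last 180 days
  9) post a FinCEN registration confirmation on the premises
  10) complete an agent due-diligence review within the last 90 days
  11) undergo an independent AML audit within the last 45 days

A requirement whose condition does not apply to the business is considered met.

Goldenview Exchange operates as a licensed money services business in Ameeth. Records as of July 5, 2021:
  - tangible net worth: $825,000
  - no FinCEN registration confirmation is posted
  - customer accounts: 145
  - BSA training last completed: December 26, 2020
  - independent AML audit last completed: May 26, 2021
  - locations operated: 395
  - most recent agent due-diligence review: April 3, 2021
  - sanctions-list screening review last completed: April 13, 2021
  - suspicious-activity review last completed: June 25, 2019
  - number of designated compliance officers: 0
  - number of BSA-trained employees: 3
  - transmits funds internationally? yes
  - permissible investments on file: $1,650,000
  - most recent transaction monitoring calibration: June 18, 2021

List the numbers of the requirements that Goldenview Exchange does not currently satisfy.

1, 3, 4, 5, 6, 8, 9, 10

1. tangible net worth $825,000 < $875,000 → not met
2. transaction monitoring calibration 17 days ago vs limit 30 → met
3. BSA-trained employees 3 < 12 → not met
4. designated compliance officers 0 < 2 → not met
5. condition 'transmits funds internationally' holds; permissible investments $1,650,000 < $1,700,000 → not met
6. suspicious-activity review 741 days ago vs limit 540 → not met
7. sanctions-list screening review 83 days ago vs limit 90 → met
8. BSA training 191 days ago vs limit 180 → not met
9. FinCEN registration confirmation absent → not met
10. agent due-diligence review 93 days ago vs limit 90 → not met
11. independent AML audit 40 days ago vs limit 45 → met
Not met: 1, 3, 4, 5, 6, 8, 9, 10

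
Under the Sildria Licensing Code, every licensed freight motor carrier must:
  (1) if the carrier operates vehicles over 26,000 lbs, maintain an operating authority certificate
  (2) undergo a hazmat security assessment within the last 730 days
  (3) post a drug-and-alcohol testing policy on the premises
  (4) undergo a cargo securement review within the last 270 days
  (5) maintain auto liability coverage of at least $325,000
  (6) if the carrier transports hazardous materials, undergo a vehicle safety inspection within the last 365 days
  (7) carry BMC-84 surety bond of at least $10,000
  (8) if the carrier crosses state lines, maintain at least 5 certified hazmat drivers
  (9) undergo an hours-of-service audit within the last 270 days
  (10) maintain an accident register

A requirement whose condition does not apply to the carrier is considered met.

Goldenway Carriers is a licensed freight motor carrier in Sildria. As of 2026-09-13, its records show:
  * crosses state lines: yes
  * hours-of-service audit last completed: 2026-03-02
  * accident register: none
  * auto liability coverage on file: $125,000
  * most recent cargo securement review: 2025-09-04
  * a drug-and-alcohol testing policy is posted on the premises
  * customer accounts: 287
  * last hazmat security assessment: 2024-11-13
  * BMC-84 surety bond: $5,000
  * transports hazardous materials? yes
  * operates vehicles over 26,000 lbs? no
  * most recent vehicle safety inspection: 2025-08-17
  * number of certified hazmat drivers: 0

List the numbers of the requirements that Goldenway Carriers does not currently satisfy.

1. condition 'operates vehicles over 26,000 lbs' does not hold → requirement n/a → met
2. hazmat security assessment 669 days ago vs limit 730 → met
3. drug-and-alcohol testing policy present → met
4. cargo securement review 374 days ago vs limit 270 → not met
5. auto liability coverage $125,000 < $325,000 → not met
6. condition 'transports hazardous materials' holds; vehicle safety inspection 392 days ago vs limit 365 → not met
7. BMC-84 surety bond $5,000 < $10,000 → not met
8. condition 'crosses state lines' holds; certified hazmat drivers 0 < 5 → not met
9. hours-of-service audit 195 days ago vs limit 270 → met
10. accident register absent → not met
Not met: 4, 5, 6, 7, 8, 10

4, 5, 6, 7, 8, 10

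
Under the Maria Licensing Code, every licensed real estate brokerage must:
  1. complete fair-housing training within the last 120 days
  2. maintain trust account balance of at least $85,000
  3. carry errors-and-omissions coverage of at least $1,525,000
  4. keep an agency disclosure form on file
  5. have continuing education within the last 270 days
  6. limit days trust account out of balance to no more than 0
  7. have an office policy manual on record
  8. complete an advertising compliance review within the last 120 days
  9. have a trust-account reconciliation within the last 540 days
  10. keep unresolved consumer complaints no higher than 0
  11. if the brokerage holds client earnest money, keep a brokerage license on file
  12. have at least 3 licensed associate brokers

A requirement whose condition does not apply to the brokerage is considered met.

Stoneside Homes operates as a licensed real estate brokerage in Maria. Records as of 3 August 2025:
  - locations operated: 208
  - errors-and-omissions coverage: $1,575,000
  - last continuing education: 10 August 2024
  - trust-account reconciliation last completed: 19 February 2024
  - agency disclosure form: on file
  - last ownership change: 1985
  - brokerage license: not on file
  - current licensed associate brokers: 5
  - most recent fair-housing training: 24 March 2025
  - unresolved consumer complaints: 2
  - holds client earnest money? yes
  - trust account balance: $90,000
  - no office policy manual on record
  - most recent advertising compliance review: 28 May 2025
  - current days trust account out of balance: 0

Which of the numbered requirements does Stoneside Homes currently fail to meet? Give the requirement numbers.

1, 5, 7, 10, 11

1. fair-housing training 132 days ago vs limit 120 → not met
2. trust account balance $90,000 ≥ $85,000 → met
3. errors-and-omissions coverage $1,575,000 ≥ $1,525,000 → met
4. agency disclosure form present → met
5. continuing education 358 days ago vs limit 270 → not met
6. days trust account out of balance 0 ≤ 0 → met
7. office policy manual absent → not met
8. advertising compliance review 67 days ago vs limit 120 → met
9. trust-account reconciliation 531 days ago vs limit 540 → met
10. unresolved consumer complaints 2 > 0 → not met
11. condition 'holds client earnest money' holds; brokerage license absent → not met
12. licensed associate brokers 5 ≥ 3 → met
Not met: 1, 5, 7, 10, 11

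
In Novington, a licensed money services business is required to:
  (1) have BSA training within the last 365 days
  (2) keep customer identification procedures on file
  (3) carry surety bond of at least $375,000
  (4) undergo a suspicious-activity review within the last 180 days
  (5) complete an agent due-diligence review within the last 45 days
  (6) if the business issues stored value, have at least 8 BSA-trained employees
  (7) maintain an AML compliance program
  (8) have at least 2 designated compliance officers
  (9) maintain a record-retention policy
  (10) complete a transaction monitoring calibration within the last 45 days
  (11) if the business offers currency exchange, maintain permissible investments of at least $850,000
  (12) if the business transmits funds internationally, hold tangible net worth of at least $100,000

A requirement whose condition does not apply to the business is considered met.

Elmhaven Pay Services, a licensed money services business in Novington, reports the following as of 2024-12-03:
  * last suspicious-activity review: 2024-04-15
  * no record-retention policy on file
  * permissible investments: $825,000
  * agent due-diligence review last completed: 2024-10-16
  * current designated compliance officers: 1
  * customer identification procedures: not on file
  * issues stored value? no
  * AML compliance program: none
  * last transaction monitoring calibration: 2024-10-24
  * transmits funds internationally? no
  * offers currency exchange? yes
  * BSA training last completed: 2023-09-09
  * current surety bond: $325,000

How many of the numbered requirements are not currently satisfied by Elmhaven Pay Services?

1. BSA training 451 days ago vs limit 365 → not met
2. customer identification procedures absent → not met
3. surety bond $325,000 < $375,000 → not met
4. suspicious-activity review 232 days ago vs limit 180 → not met
5. agent due-diligence review 48 days ago vs limit 45 → not met
6. condition 'issues stored value' does not hold → requirement n/a → met
7. AML compliance program absent → not met
8. designated compliance officers 1 < 2 → not met
9. record-retention policy absent → not met
10. transaction monitoring calibration 40 days ago vs limit 45 → met
11. condition 'offers currency exchange' holds; permissible investments $825,000 < $850,000 → not met
12. condition 'transmits funds internationally' does not hold → requirement n/a → met
Not met: 9 of 12

9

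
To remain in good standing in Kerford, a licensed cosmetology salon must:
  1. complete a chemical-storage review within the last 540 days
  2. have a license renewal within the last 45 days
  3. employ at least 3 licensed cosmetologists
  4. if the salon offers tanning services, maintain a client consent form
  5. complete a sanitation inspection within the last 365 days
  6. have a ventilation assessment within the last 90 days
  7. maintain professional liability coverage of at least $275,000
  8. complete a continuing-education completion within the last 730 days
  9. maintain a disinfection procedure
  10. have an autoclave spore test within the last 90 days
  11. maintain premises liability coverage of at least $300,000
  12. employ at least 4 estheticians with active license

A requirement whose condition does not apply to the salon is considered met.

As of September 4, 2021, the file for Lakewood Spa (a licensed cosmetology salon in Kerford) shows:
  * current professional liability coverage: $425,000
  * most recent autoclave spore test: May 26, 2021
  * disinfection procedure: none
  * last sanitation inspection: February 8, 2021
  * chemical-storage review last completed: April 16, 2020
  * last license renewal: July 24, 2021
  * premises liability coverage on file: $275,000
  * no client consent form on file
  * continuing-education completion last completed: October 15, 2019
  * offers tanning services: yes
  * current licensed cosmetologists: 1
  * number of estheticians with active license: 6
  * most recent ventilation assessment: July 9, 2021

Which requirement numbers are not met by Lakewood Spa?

3, 4, 9, 10, 11

1. chemical-storage review 506 days ago vs limit 540 → met
2. license renewal 42 days ago vs limit 45 → met
3. licensed cosmetologists 1 < 3 → not met
4. condition 'offers tanning services' holds; client consent form absent → not met
5. sanitation inspection 208 days ago vs limit 365 → met
6. ventilation assessment 57 days ago vs limit 90 → met
7. professional liability coverage $425,000 ≥ $275,000 → met
8. continuing-education completion 690 days ago vs limit 730 → met
9. disinfection procedure absent → not met
10. autoclave spore test 101 days ago vs limit 90 → not met
11. premises liability coverage $275,000 < $300,000 → not met
12. estheticians with active license 6 ≥ 4 → met
Not met: 3, 4, 9, 10, 11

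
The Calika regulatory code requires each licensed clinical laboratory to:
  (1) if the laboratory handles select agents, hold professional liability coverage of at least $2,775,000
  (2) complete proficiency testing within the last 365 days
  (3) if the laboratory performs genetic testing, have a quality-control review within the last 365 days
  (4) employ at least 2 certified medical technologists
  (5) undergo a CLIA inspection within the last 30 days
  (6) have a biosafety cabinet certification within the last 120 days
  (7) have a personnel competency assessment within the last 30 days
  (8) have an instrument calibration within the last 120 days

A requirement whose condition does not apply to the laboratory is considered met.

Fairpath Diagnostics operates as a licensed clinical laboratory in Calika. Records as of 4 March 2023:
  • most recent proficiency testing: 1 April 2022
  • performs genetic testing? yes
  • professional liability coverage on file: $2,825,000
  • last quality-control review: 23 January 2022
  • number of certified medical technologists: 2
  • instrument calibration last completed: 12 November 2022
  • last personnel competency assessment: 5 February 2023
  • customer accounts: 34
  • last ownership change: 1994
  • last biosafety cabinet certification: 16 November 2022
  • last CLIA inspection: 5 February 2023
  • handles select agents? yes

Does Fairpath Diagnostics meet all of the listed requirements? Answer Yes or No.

No

1. condition 'handles select agents' holds; professional liability coverage $2,825,000 ≥ $2,775,000 → met
2. proficiency testing 337 days ago vs limit 365 → met
3. condition 'performs genetic testing' holds; quality-control review 405 days ago vs limit 365 → not met
4. certified medical technologists 2 ≥ 2 → met
5. CLIA inspection 27 days ago vs limit 30 → met
6. biosafety cabinet certification 108 days ago vs limit 120 → met
7. personnel competency assessment 27 days ago vs limit 30 → met
8. instrument calibration 112 days ago vs limit 120 → met
Not met: 3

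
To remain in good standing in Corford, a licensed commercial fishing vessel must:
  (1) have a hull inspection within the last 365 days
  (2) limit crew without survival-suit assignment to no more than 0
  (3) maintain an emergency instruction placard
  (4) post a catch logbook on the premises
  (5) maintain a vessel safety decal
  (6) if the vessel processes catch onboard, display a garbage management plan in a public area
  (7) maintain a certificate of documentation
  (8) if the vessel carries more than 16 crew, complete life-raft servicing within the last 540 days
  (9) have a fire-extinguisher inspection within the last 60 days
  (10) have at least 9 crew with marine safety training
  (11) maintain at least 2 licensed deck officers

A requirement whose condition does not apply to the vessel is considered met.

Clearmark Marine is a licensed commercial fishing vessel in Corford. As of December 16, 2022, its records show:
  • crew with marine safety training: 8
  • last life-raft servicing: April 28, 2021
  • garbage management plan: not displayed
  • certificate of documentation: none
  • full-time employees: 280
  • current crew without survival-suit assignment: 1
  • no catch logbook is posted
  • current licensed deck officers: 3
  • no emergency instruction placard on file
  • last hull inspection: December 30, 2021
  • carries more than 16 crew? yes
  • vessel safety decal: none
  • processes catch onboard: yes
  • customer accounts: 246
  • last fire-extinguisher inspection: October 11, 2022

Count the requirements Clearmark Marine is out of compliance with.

1. hull inspection 351 days ago vs limit 365 → met
2. crew without survival-suit assignment 1 > 0 → not met
3. emergency instruction placard absent → not met
4. catch logbook absent → not met
5. vessel safety decal absent → not met
6. condition 'processes catch onboard' holds; garbage management plan absent → not met
7. certificate of documentation absent → not met
8. condition 'carries more than 16 crew' holds; life-raft servicing 597 days ago vs limit 540 → not met
9. fire-extinguisher inspection 66 days ago vs limit 60 → not met
10. crew with marine safety training 8 < 9 → not met
11. licensed deck officers 3 ≥ 2 → met
Not met: 9 of 11

9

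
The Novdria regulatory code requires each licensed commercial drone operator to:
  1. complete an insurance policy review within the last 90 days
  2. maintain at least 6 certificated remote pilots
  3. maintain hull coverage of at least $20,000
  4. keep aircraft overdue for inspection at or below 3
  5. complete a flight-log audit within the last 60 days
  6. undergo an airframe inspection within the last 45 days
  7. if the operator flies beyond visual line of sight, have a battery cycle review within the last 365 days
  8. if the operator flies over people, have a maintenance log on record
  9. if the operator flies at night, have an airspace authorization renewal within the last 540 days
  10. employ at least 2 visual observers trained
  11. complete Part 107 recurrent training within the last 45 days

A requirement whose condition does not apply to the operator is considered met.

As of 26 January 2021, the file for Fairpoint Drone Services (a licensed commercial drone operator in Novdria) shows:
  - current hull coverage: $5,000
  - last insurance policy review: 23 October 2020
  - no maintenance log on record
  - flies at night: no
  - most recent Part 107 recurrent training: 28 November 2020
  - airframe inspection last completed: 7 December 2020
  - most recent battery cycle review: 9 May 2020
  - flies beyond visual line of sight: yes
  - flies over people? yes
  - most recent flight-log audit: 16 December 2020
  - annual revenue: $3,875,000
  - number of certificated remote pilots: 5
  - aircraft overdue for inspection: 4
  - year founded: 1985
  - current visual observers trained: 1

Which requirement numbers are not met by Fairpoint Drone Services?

1, 2, 3, 4, 6, 8, 10, 11

1. insurance policy review 95 days ago vs limit 90 → not met
2. certificated remote pilots 5 < 6 → not met
3. hull coverage $5,000 < $20,000 → not met
4. aircraft overdue for inspection 4 > 3 → not met
5. flight-log audit 41 days ago vs limit 60 → met
6. airframe inspection 50 days ago vs limit 45 → not met
7. condition 'flies beyond visual line of sight' holds; battery cycle review 262 days ago vs limit 365 → met
8. condition 'flies over people' holds; maintenance log absent → not met
9. condition 'flies at night' does not hold → requirement n/a → met
10. visual observers trained 1 < 2 → not met
11. Part 107 recurrent training 59 days ago vs limit 45 → not met
Not met: 1, 2, 3, 4, 6, 8, 10, 11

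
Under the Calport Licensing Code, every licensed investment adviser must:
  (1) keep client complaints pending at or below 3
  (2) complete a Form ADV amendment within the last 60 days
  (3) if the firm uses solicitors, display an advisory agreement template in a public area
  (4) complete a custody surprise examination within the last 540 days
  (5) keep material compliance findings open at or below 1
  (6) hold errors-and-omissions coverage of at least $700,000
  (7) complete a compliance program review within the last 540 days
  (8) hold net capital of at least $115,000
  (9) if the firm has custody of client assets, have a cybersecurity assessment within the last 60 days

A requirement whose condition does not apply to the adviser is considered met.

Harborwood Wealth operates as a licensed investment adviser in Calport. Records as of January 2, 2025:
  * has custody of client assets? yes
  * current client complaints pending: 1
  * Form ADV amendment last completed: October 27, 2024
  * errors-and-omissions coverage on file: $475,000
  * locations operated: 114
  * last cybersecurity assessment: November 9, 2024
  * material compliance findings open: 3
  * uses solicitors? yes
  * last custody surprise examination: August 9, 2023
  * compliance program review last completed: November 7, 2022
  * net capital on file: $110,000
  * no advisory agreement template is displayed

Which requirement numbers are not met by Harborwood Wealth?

2, 3, 5, 6, 7, 8

1. client complaints pending 1 ≤ 3 → met
2. Form ADV amendment 67 days ago vs limit 60 → not met
3. condition 'uses solicitors' holds; advisory agreement template absent → not met
4. custody surprise examination 512 days ago vs limit 540 → met
5. material compliance findings open 3 > 1 → not met
6. errors-and-omissions coverage $475,000 < $700,000 → not met
7. compliance program review 787 days ago vs limit 540 → not met
8. net capital $110,000 < $115,000 → not met
9. condition 'has custody of client assets' holds; cybersecurity assessment 54 days ago vs limit 60 → met
Not met: 2, 3, 5, 6, 7, 8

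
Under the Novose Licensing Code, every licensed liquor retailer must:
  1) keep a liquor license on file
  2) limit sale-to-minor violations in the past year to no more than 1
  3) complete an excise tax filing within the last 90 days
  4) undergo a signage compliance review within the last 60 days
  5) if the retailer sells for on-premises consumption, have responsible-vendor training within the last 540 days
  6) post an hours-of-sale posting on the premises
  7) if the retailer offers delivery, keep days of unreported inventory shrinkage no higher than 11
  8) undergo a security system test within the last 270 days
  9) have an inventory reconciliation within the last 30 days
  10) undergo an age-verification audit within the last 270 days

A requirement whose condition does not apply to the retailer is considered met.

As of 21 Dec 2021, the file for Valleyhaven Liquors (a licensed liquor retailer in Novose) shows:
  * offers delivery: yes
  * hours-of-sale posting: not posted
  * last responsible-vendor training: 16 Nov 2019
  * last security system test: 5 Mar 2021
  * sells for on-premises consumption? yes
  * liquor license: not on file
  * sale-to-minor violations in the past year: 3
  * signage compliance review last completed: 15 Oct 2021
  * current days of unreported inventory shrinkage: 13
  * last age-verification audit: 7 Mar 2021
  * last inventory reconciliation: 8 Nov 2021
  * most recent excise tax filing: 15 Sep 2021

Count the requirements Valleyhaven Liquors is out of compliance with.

1. liquor license absent → not met
2. sale-to-minor violations in the past year 3 > 1 → not met
3. excise tax filing 97 days ago vs limit 90 → not met
4. signage compliance review 67 days ago vs limit 60 → not met
5. condition 'sells for on-premises consumption' holds; responsible-vendor training 766 days ago vs limit 540 → not met
6. hours-of-sale posting absent → not met
7. condition 'offers delivery' holds; days of unreported inventory shrinkage 13 > 11 → not met
8. security system test 291 days ago vs limit 270 → not met
9. inventory reconciliation 43 days ago vs limit 30 → not met
10. age-verification audit 289 days ago vs limit 270 → not met
Not met: 10 of 10

10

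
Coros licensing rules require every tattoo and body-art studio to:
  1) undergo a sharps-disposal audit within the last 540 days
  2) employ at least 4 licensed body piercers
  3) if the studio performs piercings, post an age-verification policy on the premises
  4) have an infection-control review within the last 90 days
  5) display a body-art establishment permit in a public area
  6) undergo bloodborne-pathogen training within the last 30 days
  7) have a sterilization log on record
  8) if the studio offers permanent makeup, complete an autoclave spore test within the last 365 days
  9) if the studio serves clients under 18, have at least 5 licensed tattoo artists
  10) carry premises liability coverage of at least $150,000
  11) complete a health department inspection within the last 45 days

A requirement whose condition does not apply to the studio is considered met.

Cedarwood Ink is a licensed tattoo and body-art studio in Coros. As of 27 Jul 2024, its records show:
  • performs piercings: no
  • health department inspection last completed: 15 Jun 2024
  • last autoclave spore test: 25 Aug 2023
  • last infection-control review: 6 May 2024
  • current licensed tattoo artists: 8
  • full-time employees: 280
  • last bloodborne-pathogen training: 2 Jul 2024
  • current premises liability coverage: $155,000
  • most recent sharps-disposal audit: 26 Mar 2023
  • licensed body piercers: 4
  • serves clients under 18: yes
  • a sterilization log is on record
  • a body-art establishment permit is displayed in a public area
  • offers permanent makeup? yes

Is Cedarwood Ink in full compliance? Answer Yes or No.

1. sharps-disposal audit 489 days ago vs limit 540 → met
2. licensed body piercers 4 ≥ 4 → met
3. condition 'performs piercings' does not hold → requirement n/a → met
4. infection-control review 82 days ago vs limit 90 → met
5. body-art establishment permit present → met
6. bloodborne-pathogen training 25 days ago vs limit 30 → met
7. sterilization log present → met
8. condition 'offers permanent makeup' holds; autoclave spore test 337 days ago vs limit 365 → met
9. condition 'serves clients under 18' holds; licensed tattoo artists 8 ≥ 5 → met
10. premises liability coverage $155,000 ≥ $150,000 → met
11. health department inspection 42 days ago vs limit 45 → met
All met.

Yes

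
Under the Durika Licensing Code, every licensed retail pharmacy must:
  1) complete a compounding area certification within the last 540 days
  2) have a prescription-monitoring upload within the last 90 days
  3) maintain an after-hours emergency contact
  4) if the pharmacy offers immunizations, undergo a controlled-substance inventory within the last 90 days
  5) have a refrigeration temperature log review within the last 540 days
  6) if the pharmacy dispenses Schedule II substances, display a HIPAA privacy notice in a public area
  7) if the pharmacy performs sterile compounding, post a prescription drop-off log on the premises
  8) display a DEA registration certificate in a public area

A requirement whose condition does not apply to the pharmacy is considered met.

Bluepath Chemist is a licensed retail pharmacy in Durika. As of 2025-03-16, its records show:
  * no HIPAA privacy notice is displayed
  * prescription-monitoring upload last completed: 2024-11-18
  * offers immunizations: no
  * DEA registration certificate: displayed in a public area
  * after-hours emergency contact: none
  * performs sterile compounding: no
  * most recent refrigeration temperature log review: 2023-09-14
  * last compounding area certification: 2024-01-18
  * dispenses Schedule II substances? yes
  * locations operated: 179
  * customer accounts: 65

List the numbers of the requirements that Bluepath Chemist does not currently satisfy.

2, 3, 5, 6

1. compounding area certification 423 days ago vs limit 540 → met
2. prescription-monitoring upload 118 days ago vs limit 90 → not met
3. after-hours emergency contact absent → not met
4. condition 'offers immunizations' does not hold → requirement n/a → met
5. refrigeration temperature log review 549 days ago vs limit 540 → not met
6. condition 'dispenses Schedule II substances' holds; HIPAA privacy notice absent → not met
7. condition 'performs sterile compounding' does not hold → requirement n/a → met
8. DEA registration certificate present → met
Not met: 2, 3, 5, 6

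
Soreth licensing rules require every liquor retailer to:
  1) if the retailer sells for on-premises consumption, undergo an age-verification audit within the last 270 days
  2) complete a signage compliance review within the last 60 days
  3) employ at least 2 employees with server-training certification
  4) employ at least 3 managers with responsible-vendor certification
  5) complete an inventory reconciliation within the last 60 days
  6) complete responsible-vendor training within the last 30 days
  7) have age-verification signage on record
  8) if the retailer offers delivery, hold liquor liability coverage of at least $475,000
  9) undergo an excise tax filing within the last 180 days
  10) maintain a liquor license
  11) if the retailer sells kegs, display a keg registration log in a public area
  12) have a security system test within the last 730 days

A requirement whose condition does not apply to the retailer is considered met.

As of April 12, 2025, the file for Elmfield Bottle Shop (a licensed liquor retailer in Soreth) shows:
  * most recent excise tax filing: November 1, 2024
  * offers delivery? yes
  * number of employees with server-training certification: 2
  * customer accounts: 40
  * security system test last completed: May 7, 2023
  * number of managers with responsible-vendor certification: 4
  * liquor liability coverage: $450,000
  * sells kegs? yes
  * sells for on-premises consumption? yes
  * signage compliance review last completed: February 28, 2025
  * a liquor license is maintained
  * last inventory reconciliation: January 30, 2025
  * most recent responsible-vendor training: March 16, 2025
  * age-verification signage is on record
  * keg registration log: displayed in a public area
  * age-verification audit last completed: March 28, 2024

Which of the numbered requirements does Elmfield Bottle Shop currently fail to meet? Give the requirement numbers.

1, 5, 8

1. condition 'sells for on-premises consumption' holds; age-verification audit 380 days ago vs limit 270 → not met
2. signage compliance review 43 days ago vs limit 60 → met
3. employees with server-training certification 2 ≥ 2 → met
4. managers with responsible-vendor certification 4 ≥ 3 → met
5. inventory reconciliation 72 days ago vs limit 60 → not met
6. responsible-vendor training 27 days ago vs limit 30 → met
7. age-verification signage present → met
8. condition 'offers delivery' holds; liquor liability coverage $450,000 < $475,000 → not met
9. excise tax filing 162 days ago vs limit 180 → met
10. liquor license present → met
11. condition 'sells kegs' holds; keg registration log present → met
12. security system test 706 days ago vs limit 730 → met
Not met: 1, 5, 8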